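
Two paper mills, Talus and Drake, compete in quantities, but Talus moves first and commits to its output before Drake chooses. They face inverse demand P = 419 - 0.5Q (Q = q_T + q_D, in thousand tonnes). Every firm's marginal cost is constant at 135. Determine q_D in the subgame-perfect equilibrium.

The follower Drake best-responds to any q_T: π_D = (419 - 0.5Q)q_D - 135q_D.
Setting the follower's marginal profit to zero, 284 - (1/2)q_T - q_D = 0, i.e. q_D = (284 - (1/2)q_T).
Talus substitutes q_D(q_T) into its own profit: π_T = q_T(419 - (1/2)q_T - (284 - (1/2)q_T)/2) - 135q_T = (277 - (1/4)q_T)q_T - 135q_T.
Leader FOC: 142 - (1/2)q_T = 0, so q_T = 284.
Then q_D = (284 - (1/2)·284) = 142.

142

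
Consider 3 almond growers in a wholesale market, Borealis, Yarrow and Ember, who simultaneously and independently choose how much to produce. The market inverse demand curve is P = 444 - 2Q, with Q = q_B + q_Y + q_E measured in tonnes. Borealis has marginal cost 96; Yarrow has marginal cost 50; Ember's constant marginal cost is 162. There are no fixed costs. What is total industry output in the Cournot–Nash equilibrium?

Borealis's profit: π_B = (444 - 2Q)q_B - (96q_B). Setting ∂π_B/∂q_B = 0: 348 - 4q_B - 2(q_Y + q_E) = 0.
Yarrow's profit: π_Y = (444 - 2Q)q_Y - (50q_Y). Setting ∂π_Y/∂q_Y = 0: 394 - 4q_Y - 2(q_B + q_E) = 0.
Ember's profit: π_E = (444 - 2Q)q_E - (162q_E). Setting ∂π_E/∂q_E = 0: 282 - 4q_E - 2(q_B + q_Y) = 0.
Adding the 3 first-order conditions: 1024 − 8Q = 0, so Q = 128.
Back-substituting: q_B = (348 − 256)/2 = 46, q_Y = (394 − 256)/2 = 69, q_E = (282 − 256)/2 = 13.
Total output Q = 46 + 69 + 13 = 128.

128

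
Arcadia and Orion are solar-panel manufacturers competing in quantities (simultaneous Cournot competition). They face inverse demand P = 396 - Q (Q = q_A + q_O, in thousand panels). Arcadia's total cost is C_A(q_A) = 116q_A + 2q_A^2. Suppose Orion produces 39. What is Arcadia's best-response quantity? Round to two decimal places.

With the rival's output fixed at 39, Arcadia's profit is π_A = (396 - 39 - q_A)q_A - (116q_A + 2q_A²) = (357 - q_A)q_A - (116q_A + 2q_A²).
∂π_A/∂q_A = 241 - 6q_A = 0, so q_A = 241/6.

40.17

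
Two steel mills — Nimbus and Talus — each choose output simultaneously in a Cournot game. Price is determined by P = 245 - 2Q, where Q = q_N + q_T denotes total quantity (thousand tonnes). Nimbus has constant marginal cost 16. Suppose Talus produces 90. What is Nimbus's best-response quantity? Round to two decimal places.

With the rival's output fixed at 90, Nimbus's profit is π_N = (245 - 2·90 - 2q_N)q_N - (16q_N) = (65 - 2q_N)q_N - (16q_N).
∂π_N/∂q_N = 49 - 4q_N = 0, so q_N = 49/4.

12.25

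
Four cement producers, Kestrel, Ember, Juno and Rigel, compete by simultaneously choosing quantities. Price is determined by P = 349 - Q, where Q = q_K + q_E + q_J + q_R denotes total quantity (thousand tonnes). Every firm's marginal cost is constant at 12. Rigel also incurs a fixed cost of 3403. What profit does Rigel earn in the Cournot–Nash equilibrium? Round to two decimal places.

Each firm earns π_i = (349 - Q)q_i - 12q_i.
First-order condition (treating rivals' output as given): 337 - 2q_i - Σ_{j≠i} q_j = 0.
By symmetry each firm produces the same amount; substituting Σ_{j≠i} q_j = 3q_i yields q_i = 337/5.
Price P = 349 - 1348/5 = 397/5.
Rigel's profit: (397/5 - 12)·(337/5) - 3403 = 1139.7600.

1139.76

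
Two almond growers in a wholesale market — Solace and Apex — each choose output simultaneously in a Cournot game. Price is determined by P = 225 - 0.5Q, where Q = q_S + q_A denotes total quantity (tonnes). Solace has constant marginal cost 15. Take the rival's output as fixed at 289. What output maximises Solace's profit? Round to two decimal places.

With the rival's output fixed at 289, Solace's profit is π_S = (225 - (1/2)·289 - (1/2)q_S)q_S - (15q_S) = (161/2 - (1/2)q_S)q_S - (15q_S).
∂π_S/∂q_S = 131/2 - q_S = 0, so q_S = 131/2.

65.50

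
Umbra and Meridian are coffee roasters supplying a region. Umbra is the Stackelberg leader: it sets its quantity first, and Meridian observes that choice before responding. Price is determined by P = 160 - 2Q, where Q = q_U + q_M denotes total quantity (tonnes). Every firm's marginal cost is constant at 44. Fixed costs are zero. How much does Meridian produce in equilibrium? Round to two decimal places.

The follower Meridian best-responds to any q_U: π_M = (160 - 2Q)q_M - 44q_M.
Follower FOC: 116 - 2q_U - 4q_M = 0, so q_M(q_U) = (116 - 2q_U)/4.
The leader anticipates this reaction. Substituting into P = 160 - 2Q gives P = 102 - q_U, so π_U = (102 - q_U)q_U - 44q_U.
Leader FOC: 58 - 2q_U = 0, so q_U = 29.
Then q_M = (116 - 2·29)/4 = 29/2.

14.50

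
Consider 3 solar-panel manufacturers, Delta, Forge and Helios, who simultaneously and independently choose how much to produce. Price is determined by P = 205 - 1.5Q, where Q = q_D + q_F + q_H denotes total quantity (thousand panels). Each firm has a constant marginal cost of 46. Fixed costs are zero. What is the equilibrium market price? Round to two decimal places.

85.75

Each firm earns π_i = (205 - 1.5Q)q_i - 46q_i.
Setting ∂π_i/∂q_i = 0 with rivals' quantities fixed: 159 - 3q_i - (3/2)·Σ_{j≠i} q_j = 0.
By symmetry each firm produces the same amount; substituting Σ_{j≠i} q_j = 2q_i yields q_i = 159/6 = 53/2.
Total output Q = 159/2, so price P = 205 - (3/2)·(159/2) = 343/4.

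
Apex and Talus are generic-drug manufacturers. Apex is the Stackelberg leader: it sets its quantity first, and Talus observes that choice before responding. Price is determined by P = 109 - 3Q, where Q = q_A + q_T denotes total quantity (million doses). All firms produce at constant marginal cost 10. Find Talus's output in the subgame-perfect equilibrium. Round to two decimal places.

8.25

Solve by backward induction. Given q_A, the follower Talus maximises π_T = (109 - 3q_A - 3q_T)q_T - 10q_T.
Follower FOC: 99 - 3q_A - 6q_T = 0, so q_T(q_A) = (99 - 3q_A)/6.
The leader anticipates this reaction. Substituting into P = 109 - 3Q gives P = 119/2 - (3/2)q_A, so π_A = (119/2 - (3/2)q_A)q_A - 10q_A.
Maximising: ∂π_A/∂q_A = 99/2 - 3q_A = 0, giving q_A = 33/2.
Then q_T = (99 - 3·(33/2))/6 = 33/4.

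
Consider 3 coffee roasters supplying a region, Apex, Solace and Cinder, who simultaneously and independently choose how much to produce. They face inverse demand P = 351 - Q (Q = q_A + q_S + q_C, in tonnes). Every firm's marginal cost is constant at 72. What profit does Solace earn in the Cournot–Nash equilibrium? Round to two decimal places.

4865.06

A representative firm's profit is π_i = q_i(351 - Q) - 72q_i.
Setting ∂π_i/∂q_i = 0 with rivals' quantities fixed: 279 - 2q_i - Σ_{j≠i} q_j = 0.
By symmetry each firm produces the same amount; substituting Σ_{j≠i} q_j = 2q_i yields q_i = 279/4.
Price P = 351 - 837/4 = 567/4.
Solace's profit: (567/4 - 72)·(279/4) = 4865.0625.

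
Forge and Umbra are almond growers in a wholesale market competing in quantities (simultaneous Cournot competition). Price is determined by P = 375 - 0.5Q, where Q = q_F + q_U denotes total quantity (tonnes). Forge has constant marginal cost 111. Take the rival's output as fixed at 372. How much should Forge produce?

78

With the rival's output fixed at 372, Forge's profit is π_F = (375 - (1/2)·372 - (1/2)q_F)q_F - (111q_F) = (189 - (1/2)q_F)q_F - (111q_F).
∂π_F/∂q_F = 78 - q_F = 0, so q_F = 78.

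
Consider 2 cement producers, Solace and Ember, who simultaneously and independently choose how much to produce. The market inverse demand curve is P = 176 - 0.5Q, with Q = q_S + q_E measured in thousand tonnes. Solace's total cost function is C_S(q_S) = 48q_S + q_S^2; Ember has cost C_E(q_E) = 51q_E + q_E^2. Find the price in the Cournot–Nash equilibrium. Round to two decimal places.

139.86

Solace's profit: π_S = (176 - 0.5Q)q_S - (48q_S + q_S²). Setting ∂π_S/∂q_S = 0: 128 - 3q_S - (1/2)(q_E) = 0.
Ember's profit: π_E = (176 - 0.5Q)q_E - (51q_E + q_E²). Setting ∂π_E/∂q_E = 0: 125 - 3q_E - (1/2)(q_S) = 0.
So q_S = (128 - (1/2)q_E)/3 and q_E = (125 - (1/2)q_S)/3.
Solving the pair: q_S = 1286/35, q_E = 1244/35.
Total output Q = 506/7, so price P = 176 - (1/2)·(506/7) = 979/7.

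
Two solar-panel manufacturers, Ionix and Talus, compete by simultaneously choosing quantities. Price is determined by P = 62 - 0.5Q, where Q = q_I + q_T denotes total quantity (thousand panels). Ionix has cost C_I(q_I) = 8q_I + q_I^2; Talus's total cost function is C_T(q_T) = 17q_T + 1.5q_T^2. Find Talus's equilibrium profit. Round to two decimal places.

168.97

Ionix's profit: π_I = (62 - 0.5Q)q_I - (8q_I + q_I²). Setting ∂π_I/∂q_I = 0: 54 - 3q_I - (1/2)(q_T) = 0.
Talus's first-order condition: 45 - 4q_T - (1/2)(q_I) = 0.
Rearranging gives the reaction functions q_I = (54 - (1/2)q_T)/3 and q_T = (45 - (1/2)q_I)/4.
Solving the pair: q_I = 774/47, q_T = 432/47.
Price P = 62 - (1/2)·(1206/47) = 49.1702.
Talus's profit: 49.1702·(432/47) - 17·(432/47) - (3/2)(432/47)² = 168.9670.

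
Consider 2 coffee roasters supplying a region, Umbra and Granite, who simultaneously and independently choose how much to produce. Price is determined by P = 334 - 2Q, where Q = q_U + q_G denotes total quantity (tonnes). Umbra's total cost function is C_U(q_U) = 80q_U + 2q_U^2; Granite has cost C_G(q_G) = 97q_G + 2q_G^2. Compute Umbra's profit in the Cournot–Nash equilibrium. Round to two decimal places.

Umbra's profit: π_U = (334 - 2Q)q_U - (80q_U + 2q_U²). Setting ∂π_U/∂q_U = 0: 254 - 8q_U - 2(q_G) = 0.
Granite's profit: π_G = (334 - 2Q)q_G - (97q_G + 2q_G²). Setting ∂π_G/∂q_G = 0: 237 - 8q_G - 2(q_U) = 0.
Best responses: q_U = (254 - 2q_G)/8, q_G = (237 - 2q_U)/8.
Substituting one into the other gives q_U = 779/30 and q_G = 347/15.
Price P = 334 - 2·(491/10) = 1179/5.
Umbra's profit: (1179/5)·(779/30) - 80·(779/30) - 2(779/30)² = 2697.0711.

2697.07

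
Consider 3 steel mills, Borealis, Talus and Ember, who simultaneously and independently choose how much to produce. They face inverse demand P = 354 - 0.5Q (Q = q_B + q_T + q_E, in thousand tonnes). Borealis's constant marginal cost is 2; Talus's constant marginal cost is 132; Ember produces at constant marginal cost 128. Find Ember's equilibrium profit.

1352

Borealis's profit: π_B = (354 - 0.5Q)q_B - (2q_B). Setting ∂π_B/∂q_B = 0: 352 - q_B - (1/2)(q_T + q_E) = 0.
Talus's first-order condition: 222 - q_T - (1/2)(q_B + q_E) = 0.
Ember's first-order condition: 226 - q_E - (1/2)(q_B + q_T) = 0.
Adding the 3 conditions: 800 − Q − Q = 0, i.e. Q = 400.
Back-substituting: q_B = (352 − 200)/(1/2) = 304, q_T = (222 − 200)/(1/2) = 44, q_E = (226 − 200)/(1/2) = 52.
Price P = 354 - (1/2)·400 = 154.
Ember's profit: (154 - 128)·52 = 1352.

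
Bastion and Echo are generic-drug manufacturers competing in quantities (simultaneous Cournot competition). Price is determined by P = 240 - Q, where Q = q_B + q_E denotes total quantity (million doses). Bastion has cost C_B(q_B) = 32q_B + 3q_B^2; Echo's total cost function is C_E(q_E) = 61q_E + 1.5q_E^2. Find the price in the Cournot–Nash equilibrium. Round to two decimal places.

186.54

Bastion's profit: π_B = (240 - Q)q_B - (32q_B + 3q_B²). Setting ∂π_B/∂q_B = 0: 208 - 8q_B - (q_E) = 0.
Echo's profit: π_E = (240 - Q)q_E - (61q_E + (3/2)q_E²). Setting ∂π_E/∂q_E = 0: 179 - 5q_E - (q_B) = 0.
So q_B = (208 - q_E)/8 and q_E = (179 - q_B)/5.
Substituting one into the other gives q_B = 287/13 and q_E = 408/13.
Total output Q = 695/13, so price P = 240 - 695/13 = 186.5385.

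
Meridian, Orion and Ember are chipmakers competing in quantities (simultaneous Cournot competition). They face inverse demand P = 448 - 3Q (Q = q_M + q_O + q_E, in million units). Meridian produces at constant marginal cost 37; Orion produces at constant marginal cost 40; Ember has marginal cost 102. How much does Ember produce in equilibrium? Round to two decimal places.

Meridian's profit: π_M = (448 - 3Q)q_M - (37q_M). Setting ∂π_M/∂q_M = 0: 411 - 6q_M - 3(q_O + q_E) = 0.
Orion's profit: π_O = (448 - 3Q)q_O - (40q_O). Setting ∂π_O/∂q_O = 0: 408 - 6q_O - 3(q_M + q_E) = 0.
Ember's first-order condition: 346 - 6q_E - 3(q_M + q_O) = 0.
Adding the 3 conditions: 1165 − 6Q − 6Q = 0, i.e. Q = 1165/12.
Back-substituting: q_M = (411 − 1165/4)/3 = 479/12, q_O = (408 − 1165/4)/3 = 467/12, q_E = (346 − 1165/4)/3 = 73/4.

18.25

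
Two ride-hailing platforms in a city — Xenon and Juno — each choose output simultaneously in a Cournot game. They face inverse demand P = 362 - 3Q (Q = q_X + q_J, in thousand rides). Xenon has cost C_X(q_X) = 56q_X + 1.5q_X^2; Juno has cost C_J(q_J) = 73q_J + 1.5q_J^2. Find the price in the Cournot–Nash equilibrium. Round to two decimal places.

Xenon's profit: π_X = (362 - 3Q)q_X - (56q_X + (3/2)q_X²). Setting ∂π_X/∂q_X = 0: 306 - 9q_X - 3(q_J) = 0.
Juno's first-order condition: 289 - 9q_J - 3(q_X) = 0.
So q_X = (306 - 3q_J)/9 and q_J = (289 - 3q_X)/9.
Solving the pair: q_X = 629/24, q_J = 187/8.
Total output Q = 595/12, so price P = 362 - 3·(595/12) = 853/4.

213.25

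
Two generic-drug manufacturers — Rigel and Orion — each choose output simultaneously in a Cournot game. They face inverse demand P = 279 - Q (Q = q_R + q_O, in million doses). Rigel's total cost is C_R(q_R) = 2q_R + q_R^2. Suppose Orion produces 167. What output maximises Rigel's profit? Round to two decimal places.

27.50

With the rival's output fixed at 167, Rigel's profit is π_R = (279 - 167 - q_R)q_R - (2q_R + q_R²) = (112 - q_R)q_R - (2q_R + q_R²).
∂π_R/∂q_R = 110 - 4q_R = 0, so q_R = 55/2.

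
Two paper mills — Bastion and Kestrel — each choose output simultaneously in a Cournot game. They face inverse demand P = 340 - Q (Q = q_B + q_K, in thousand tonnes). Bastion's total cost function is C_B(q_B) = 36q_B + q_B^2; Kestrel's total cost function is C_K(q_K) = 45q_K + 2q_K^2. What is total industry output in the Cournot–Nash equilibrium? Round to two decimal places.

Bastion's profit: π_B = (340 - Q)q_B - (36q_B + q_B²). Setting ∂π_B/∂q_B = 0: 304 - 4q_B - (q_K) = 0.
Kestrel's profit: π_K = (340 - Q)q_K - (45q_K + 2q_K²). Setting ∂π_K/∂q_K = 0: 295 - 6q_K - (q_B) = 0.
So q_B = (304 - q_K)/4 and q_K = (295 - q_B)/6.
Solving the pair: q_B = 1529/23, q_K = 876/23.
Total output Q = 1529/23 + 876/23 = 104.5652.

104.57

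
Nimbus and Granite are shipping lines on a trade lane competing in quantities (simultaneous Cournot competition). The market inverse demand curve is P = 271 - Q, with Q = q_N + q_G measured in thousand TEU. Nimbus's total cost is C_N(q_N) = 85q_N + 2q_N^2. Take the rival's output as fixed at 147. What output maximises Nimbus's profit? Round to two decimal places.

With the rival's output fixed at 147, Nimbus's profit is π_N = (271 - 147 - q_N)q_N - (85q_N + 2q_N²) = (124 - q_N)q_N - (85q_N + 2q_N²).
∂π_N/∂q_N = 39 - 6q_N = 0, so q_N = 13/2.

6.50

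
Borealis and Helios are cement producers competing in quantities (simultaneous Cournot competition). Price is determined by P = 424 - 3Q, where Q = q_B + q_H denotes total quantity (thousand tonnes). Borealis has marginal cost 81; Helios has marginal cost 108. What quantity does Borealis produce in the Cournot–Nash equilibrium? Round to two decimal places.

41.11

Borealis's profit: π_B = (424 - 3Q)q_B - (81q_B). Setting ∂π_B/∂q_B = 0: 343 - 6q_B - 3(q_H) = 0.
Helios's first-order condition: 316 - 6q_H - 3(q_B) = 0.
Best responses: q_B = (343 - 3q_H)/6, q_H = (316 - 3q_B)/6.
Substituting one into the other gives q_B = 370/9 and q_H = 289/9.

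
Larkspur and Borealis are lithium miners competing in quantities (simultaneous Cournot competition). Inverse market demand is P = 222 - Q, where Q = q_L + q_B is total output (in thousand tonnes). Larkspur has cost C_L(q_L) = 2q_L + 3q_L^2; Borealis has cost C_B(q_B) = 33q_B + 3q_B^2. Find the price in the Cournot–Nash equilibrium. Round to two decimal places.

176.56

Larkspur's profit: π_L = (222 - Q)q_L - (2q_L + 3q_L²). Setting ∂π_L/∂q_L = 0: 220 - 8q_L - (q_B) = 0.
Borealis's first-order condition: 189 - 8q_B - (q_L) = 0.
Best responses: q_L = (220 - q_B)/8, q_B = (189 - q_L)/8.
Substituting one into the other gives q_L = 1571/63 and q_B = 1292/63.
Total output Q = 409/9, so price P = 222 - 409/9 = 1589/9.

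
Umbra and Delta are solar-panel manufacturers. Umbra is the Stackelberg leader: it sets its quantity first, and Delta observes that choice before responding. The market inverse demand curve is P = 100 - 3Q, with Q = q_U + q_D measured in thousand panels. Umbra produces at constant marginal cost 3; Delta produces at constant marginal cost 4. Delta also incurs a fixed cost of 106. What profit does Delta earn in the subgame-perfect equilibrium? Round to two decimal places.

78.08

Solve by backward induction. Given q_U, the follower Delta maximises π_D = (100 - 3q_U - 3q_D)q_D - 4q_D.
Follower FOC: 96 - 3q_U - 6q_D = 0, so q_D(q_U) = (96 - 3q_U)/6.
The leader anticipates this reaction. Substituting into P = 100 - 3Q gives P = 52 - (3/2)q_U, so π_U = (52 - (3/2)q_U)q_U - 3q_U.
Maximising: ∂π_U/∂q_U = 49 - 3q_U = 0, giving q_U = 49/3.
Then q_D = (96 - 3·(49/3))/6 = 47/6.
Price P = 100 - 3·(145/6) = 55/2.
Delta's profit: (55/2 - 4)·(47/6) - 106 = 937/12.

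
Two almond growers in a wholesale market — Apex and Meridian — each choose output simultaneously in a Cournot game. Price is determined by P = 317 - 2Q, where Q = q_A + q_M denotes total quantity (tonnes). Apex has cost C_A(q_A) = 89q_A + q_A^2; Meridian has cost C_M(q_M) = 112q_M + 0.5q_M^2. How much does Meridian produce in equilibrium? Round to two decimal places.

29.77

Apex's profit: π_A = (317 - 2Q)q_A - (89q_A + q_A²). Setting ∂π_A/∂q_A = 0: 228 - 6q_A - 2(q_M) = 0.
Meridian's first-order condition: 205 - 5q_M - 2(q_A) = 0.
Rearranging gives the reaction functions q_A = (228 - 2q_M)/6 and q_M = (205 - 2q_A)/5.
Substituting one into the other gives q_A = 365/13 and q_M = 387/13.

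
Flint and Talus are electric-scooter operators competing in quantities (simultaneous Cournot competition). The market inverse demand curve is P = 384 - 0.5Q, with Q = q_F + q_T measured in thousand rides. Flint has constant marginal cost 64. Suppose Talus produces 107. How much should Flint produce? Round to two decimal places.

266.50

With the rival's output fixed at 107, Flint's profit is π_F = (384 - (1/2)·107 - (1/2)q_F)q_F - (64q_F) = (661/2 - (1/2)q_F)q_F - (64q_F).
∂π_F/∂q_F = 533/2 - q_F = 0, so q_F = 533/2.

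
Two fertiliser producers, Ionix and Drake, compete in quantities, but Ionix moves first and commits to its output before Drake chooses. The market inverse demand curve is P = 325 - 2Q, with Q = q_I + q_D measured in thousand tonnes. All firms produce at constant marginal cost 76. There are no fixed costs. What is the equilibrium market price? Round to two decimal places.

138.25

The follower Drake best-responds to any q_I: π_D = (325 - 2Q)q_D - 76q_D.
Setting the follower's marginal profit to zero, 249 - 2q_I - 4q_D = 0, i.e. q_D = (249 - 2q_I)/4.
Ionix substitutes q_D(q_I) into its own profit: π_I = q_I(325 - 2q_I - (249 - 2q_I)/2) - 76q_I = (401/2 - q_I)q_I - 76q_I.
Maximising: ∂π_I/∂q_I = 249/2 - 2q_I = 0, giving q_I = 249/4.
Then q_D = (249 - 2·(249/4))/4 = 249/8.
Total output Q = 747/8, so price P = 325 - 2·(747/8) = 553/4.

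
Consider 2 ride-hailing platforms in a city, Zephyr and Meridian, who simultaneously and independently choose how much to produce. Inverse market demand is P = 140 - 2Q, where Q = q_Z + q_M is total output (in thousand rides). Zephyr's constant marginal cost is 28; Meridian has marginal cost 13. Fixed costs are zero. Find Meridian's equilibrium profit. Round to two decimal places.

1120.22

Zephyr's profit: π_Z = (140 - 2Q)q_Z - (28q_Z). Setting ∂π_Z/∂q_Z = 0: 112 - 4q_Z - 2(q_M) = 0.
Meridian's first-order condition: 127 - 4q_M - 2(q_Z) = 0.
Best responses: q_Z = (112 - 2q_M)/4, q_M = (127 - 2q_Z)/4.
Substituting one into the other gives q_Z = 97/6 and q_M = 71/3.
Price P = 140 - 2·(239/6) = 181/3.
Meridian's profit: (181/3 - 13)·(71/3) = 1120.2222.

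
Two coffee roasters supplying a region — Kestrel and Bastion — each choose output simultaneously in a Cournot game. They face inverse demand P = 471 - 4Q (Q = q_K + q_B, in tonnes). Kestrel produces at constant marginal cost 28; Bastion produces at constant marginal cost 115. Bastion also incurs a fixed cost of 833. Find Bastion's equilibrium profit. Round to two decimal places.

Kestrel's profit: π_K = (471 - 4Q)q_K - (28q_K). Setting ∂π_K/∂q_K = 0: 443 - 8q_K - 4(q_B) = 0.
Bastion's first-order condition: 356 - 8q_B - 4(q_K) = 0.
Rearranging gives the reaction functions q_K = (443 - 4q_B)/8 and q_B = (356 - 4q_K)/8.
Substituting one into the other gives q_K = 265/6 and q_B = 269/12.
Price P = 471 - 4·(799/12) = 614/3.
Bastion's profit: (614/3 - 115)·(269/12) - 833 = 1177.0278.

1177.03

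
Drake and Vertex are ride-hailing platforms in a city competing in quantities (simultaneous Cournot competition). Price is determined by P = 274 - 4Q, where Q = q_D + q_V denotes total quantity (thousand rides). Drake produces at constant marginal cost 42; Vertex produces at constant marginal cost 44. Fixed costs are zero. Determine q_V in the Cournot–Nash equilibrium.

Drake's profit: π_D = (274 - 4Q)q_D - (42q_D). Setting ∂π_D/∂q_D = 0: 232 - 8q_D - 4(q_V) = 0.
Vertex's profit: π_V = (274 - 4Q)q_V - (44q_V). Setting ∂π_V/∂q_V = 0: 230 - 8q_V - 4(q_D) = 0.
Rearranging gives the reaction functions q_D = (232 - 4q_V)/8 and q_V = (230 - 4q_D)/8.
Substituting one into the other gives q_D = 39/2 and q_V = 19.

19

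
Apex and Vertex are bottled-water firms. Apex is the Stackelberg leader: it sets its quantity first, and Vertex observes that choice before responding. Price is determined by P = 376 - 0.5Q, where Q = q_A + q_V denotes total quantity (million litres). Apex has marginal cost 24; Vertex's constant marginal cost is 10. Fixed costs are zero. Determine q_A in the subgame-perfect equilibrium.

Solve by backward induction. Given q_A, the follower Vertex maximises π_V = (376 - (1/2)q_A - (1/2)q_V)q_V - 10q_V.
Setting the follower's marginal profit to zero, 366 - (1/2)q_A - q_V = 0, i.e. q_V = (366 - (1/2)q_A).
Apex substitutes q_V(q_A) into its own profit: π_A = q_A(376 - (1/2)q_A - (366 - (1/2)q_A)/2) - 24q_A = (193 - (1/4)q_A)q_A - 24q_A.
Maximising: ∂π_A/∂q_A = 169 - (1/2)q_A = 0, giving q_A = 338.
Then q_V = (366 - (1/2)·338) = 197.

338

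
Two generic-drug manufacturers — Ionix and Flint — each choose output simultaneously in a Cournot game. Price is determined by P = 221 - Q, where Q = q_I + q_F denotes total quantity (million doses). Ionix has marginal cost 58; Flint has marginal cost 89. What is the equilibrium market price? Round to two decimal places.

122.67

Ionix's profit: π_I = (221 - Q)q_I - (58q_I). Setting ∂π_I/∂q_I = 0: 163 - 2q_I - (q_F) = 0.
Flint's first-order condition: 132 - 2q_F - (q_I) = 0.
Rearranging gives the reaction functions q_I = (163 - q_F)/2 and q_F = (132 - q_I)/2.
Substituting one into the other gives q_I = 194/3 and q_F = 101/3.
Total output Q = 295/3, so price P = 221 - 295/3 = 368/3.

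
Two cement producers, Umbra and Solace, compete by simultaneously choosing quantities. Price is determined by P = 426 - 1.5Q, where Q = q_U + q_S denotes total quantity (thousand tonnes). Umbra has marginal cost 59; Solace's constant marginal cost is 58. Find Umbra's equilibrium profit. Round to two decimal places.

Umbra's profit: π_U = (426 - 1.5Q)q_U - (59q_U). Setting ∂π_U/∂q_U = 0: 367 - 3q_U - (3/2)(q_S) = 0.
Solace's profit: π_S = (426 - 1.5Q)q_S - (58q_S). Setting ∂π_S/∂q_S = 0: 368 - 3q_S - (3/2)(q_U) = 0.
Best responses: q_U = (367 - (3/2)q_S)/3, q_S = (368 - (3/2)q_U)/3.
Solving the pair: q_U = 244/3, q_S = 82.
Price P = 426 - (3/2)·(490/3) = 181.
Umbra's profit: (181 - 59)·(244/3) = 9922.6667.

9922.67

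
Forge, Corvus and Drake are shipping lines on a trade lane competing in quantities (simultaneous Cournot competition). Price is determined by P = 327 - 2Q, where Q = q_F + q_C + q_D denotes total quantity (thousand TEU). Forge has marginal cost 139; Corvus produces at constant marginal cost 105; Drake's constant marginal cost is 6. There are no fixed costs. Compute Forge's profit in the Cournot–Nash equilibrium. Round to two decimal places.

Forge's profit: π_F = (327 - 2Q)q_F - (139q_F). Setting ∂π_F/∂q_F = 0: 188 - 4q_F - 2(q_C + q_D) = 0.
Corvus's profit: π_C = (327 - 2Q)q_C - (105q_C). Setting ∂π_C/∂q_C = 0: 222 - 4q_C - 2(q_F + q_D) = 0.
Drake's profit: π_D = (327 - 2Q)q_D - (6q_D). Setting ∂π_D/∂q_D = 0: 321 - 4q_D - 2(q_F + q_C) = 0.
Summing all 3 equations gives 731 − 8Q = 0, hence Q = 731/8.
Back-substituting: q_F = (188 − 731/4)/2 = 21/8, q_C = (222 − 731/4)/2 = 157/8, q_D = (321 − 731/4)/2 = 553/8.
Price P = 327 - 2·(731/8) = 577/4.
Forge's profit: (577/4 - 139)·(21/8) = 441/32.

13.78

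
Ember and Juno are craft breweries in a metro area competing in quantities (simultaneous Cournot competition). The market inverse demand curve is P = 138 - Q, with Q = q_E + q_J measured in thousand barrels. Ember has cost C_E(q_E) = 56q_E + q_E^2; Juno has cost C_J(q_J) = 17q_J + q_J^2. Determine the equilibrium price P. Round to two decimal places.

97.40

Ember's profit: π_E = (138 - Q)q_E - (56q_E + q_E²). Setting ∂π_E/∂q_E = 0: 82 - 4q_E - (q_J) = 0.
Juno's first-order condition: 121 - 4q_J - (q_E) = 0.
Best responses: q_E = (82 - q_J)/4, q_J = (121 - q_E)/4.
Solving the pair: q_E = 69/5, q_J = 134/5.
Total output Q = 203/5, so price P = 138 - 203/5 = 487/5.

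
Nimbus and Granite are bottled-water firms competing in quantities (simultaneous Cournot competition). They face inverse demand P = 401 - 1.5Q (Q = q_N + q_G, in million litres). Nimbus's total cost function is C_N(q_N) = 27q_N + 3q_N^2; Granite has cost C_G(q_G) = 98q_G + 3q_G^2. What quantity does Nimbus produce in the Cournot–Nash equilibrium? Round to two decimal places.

36.97

Nimbus's profit: π_N = (401 - 1.5Q)q_N - (27q_N + 3q_N²). Setting ∂π_N/∂q_N = 0: 374 - 9q_N - (3/2)(q_G) = 0.
Granite's profit: π_G = (401 - 1.5Q)q_G - (98q_G + 3q_G²). Setting ∂π_G/∂q_G = 0: 303 - 9q_G - (3/2)(q_N) = 0.
Best responses: q_N = (374 - (3/2)q_G)/9, q_G = (303 - (3/2)q_N)/9.
Solving the pair: q_N = 1294/35, q_G = 27.5048.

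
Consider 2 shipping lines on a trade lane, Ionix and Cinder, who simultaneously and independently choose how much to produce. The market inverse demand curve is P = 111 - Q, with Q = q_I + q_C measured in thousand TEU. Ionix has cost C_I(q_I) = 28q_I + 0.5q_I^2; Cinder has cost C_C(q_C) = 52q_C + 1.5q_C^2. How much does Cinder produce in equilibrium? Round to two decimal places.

6.71

Ionix's profit: π_I = (111 - Q)q_I - (28q_I + (1/2)q_I²). Setting ∂π_I/∂q_I = 0: 83 - 3q_I - (q_C) = 0.
Cinder's first-order condition: 59 - 5q_C - (q_I) = 0.
Rearranging gives the reaction functions q_I = (83 - q_C)/3 and q_C = (59 - q_I)/5.
Solving the pair: q_I = 178/7, q_C = 47/7.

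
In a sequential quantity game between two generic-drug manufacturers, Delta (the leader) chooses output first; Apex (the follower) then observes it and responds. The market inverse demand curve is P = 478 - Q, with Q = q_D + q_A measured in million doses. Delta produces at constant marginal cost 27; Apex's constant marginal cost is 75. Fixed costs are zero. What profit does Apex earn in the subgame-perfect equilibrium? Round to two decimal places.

Solve by backward induction. Given q_D, the follower Apex maximises π_A = (478 - q_D - q_A)q_A - 75q_A.
∂π_A/∂q_A = 403 - q_D - 2q_A = 0 gives the reaction function q_A = (403 - q_D)/2.
Delta substitutes q_A(q_D) into its own profit: π_D = q_D(478 - q_D - (403 - q_D)/2) - 27q_D = (553/2 - (1/2)q_D)q_D - 27q_D.
The leader's first-order condition 499/2 - q_D = 0 yields q_D = 499/2.
Then q_A = (403 - 499/2)/2 = 307/4.
Price P = 478 - 1305/4 = 607/4.
Apex's profit: (607/4 - 75)·(307/4) = 5890.5625.

5890.56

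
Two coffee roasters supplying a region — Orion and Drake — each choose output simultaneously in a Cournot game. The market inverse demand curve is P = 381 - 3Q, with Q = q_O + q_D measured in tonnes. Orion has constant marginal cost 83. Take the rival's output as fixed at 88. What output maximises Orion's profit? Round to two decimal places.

With the rival's output fixed at 88, Orion's profit is π_O = (381 - 3·88 - 3q_O)q_O - (83q_O) = (117 - 3q_O)q_O - (83q_O).
∂π_O/∂q_O = 34 - 6q_O = 0, so q_O = 17/3.

5.67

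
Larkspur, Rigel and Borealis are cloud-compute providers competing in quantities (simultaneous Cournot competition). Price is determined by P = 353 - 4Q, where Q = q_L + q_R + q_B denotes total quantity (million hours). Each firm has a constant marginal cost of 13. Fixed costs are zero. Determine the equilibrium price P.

Each firm earns π_i = (353 - 4Q)q_i - 13q_i.
First-order condition (treating rivals' output as given): 340 - 8q_i - 4·Σ_{j≠i} q_j = 0.
By symmetry each firm produces the same amount; substituting Σ_{j≠i} q_j = 2q_i yields q_i = 340/16 = 85/4.
Total output Q = 255/4, so price P = 353 - 4·(255/4) = 98.

98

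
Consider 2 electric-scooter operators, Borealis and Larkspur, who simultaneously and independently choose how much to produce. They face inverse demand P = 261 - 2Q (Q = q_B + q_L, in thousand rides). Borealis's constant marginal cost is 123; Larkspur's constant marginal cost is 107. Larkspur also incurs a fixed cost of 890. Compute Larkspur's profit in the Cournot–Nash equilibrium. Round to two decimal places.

Borealis's profit: π_B = (261 - 2Q)q_B - (123q_B). Setting ∂π_B/∂q_B = 0: 138 - 4q_B - 2(q_L) = 0.
Larkspur's first-order condition: 154 - 4q_L - 2(q_B) = 0.
Best responses: q_B = (138 - 2q_L)/4, q_L = (154 - 2q_B)/4.
Substituting one into the other gives q_B = 61/3 and q_L = 85/3.
Price P = 261 - 2·(146/3) = 491/3.
Larkspur's profit: (491/3 - 107)·(85/3) - 890 = 715.5556.

715.56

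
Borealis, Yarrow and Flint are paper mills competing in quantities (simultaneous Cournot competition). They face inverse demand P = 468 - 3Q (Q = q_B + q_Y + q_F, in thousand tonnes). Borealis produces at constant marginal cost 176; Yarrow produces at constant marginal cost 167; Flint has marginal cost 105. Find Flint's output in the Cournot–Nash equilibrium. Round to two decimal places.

Borealis's profit: π_B = (468 - 3Q)q_B - (176q_B). Setting ∂π_B/∂q_B = 0: 292 - 6q_B - 3(q_Y + q_F) = 0.
Yarrow's profit: π_Y = (468 - 3Q)q_Y - (167q_Y). Setting ∂π_Y/∂q_Y = 0: 301 - 6q_Y - 3(q_B + q_F) = 0.
Flint's profit: π_F = (468 - 3Q)q_F - (105q_F). Setting ∂π_F/∂q_F = 0: 363 - 6q_F - 3(q_B + q_Y) = 0.
Summing all 3 equations gives 956 − 12Q = 0, hence Q = 239/3.
Back-substituting: q_B = (292 − 239)/3 = 53/3, q_Y = (301 − 239)/3 = 62/3, q_F = (363 − 239)/3 = 124/3.

41.33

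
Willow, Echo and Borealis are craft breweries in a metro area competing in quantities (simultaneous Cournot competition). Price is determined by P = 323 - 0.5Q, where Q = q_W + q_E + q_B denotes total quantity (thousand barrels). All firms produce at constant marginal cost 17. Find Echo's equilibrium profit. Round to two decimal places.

11704.50

Each firm earns π_i = (323 - 0.5Q)q_i - 17q_i.
Setting ∂π_i/∂q_i = 0 with rivals' quantities fixed: 306 - q_i - (1/2)·Σ_{j≠i} q_j = 0.
With identical firms every q_j equals q_i, so Σ_{j≠i} q_j = 2q_i and 306 = 2q_i, giving q_i = 153.
Price P = 323 - (1/2)·459 = 187/2.
Echo's profit: (187/2 - 17)·153 = 11704.5000.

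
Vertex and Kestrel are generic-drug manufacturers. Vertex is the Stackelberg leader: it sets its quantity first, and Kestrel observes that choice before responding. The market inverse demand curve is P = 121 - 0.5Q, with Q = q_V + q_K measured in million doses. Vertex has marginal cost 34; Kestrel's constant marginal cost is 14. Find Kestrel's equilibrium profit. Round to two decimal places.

2701.13

Solve by backward induction. Given q_V, the follower Kestrel maximises π_K = (121 - (1/2)q_V - (1/2)q_K)q_K - 14q_K.
Setting the follower's marginal profit to zero, 107 - (1/2)q_V - q_K = 0, i.e. q_K = (107 - (1/2)q_V).
Vertex substitutes q_K(q_V) into its own profit: π_V = q_V(121 - (1/2)q_V - (107 - (1/2)q_V)/2) - 34q_V = (135/2 - (1/4)q_V)q_V - 34q_V.
Leader FOC: 67/2 - (1/2)q_V = 0, so q_V = 67.
Then q_K = (107 - (1/2)·67) = 147/2.
Price P = 121 - (1/2)·(281/2) = 203/4.
Kestrel's profit: (203/4 - 14)·(147/2) = 2701.1250.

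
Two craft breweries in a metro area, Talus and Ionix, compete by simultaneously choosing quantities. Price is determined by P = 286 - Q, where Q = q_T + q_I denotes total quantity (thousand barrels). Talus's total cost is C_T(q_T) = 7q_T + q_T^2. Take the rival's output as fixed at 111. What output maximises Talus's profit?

42

With the rival's output fixed at 111, Talus's profit is π_T = (286 - 111 - q_T)q_T - (7q_T + q_T²) = (175 - q_T)q_T - (7q_T + q_T²).
∂π_T/∂q_T = 168 - 4q_T = 0, so q_T = 42.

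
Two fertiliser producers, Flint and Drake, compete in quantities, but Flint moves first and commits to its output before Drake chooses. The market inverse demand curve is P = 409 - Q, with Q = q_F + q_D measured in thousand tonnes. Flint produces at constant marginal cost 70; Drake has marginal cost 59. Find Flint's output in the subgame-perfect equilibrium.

The follower Drake best-responds to any q_F: π_D = (409 - Q)q_D - 59q_D.
Setting the follower's marginal profit to zero, 350 - q_F - 2q_D = 0, i.e. q_D = (350 - q_F)/2.
Flint substitutes q_D(q_F) into its own profit: π_F = q_F(409 - q_F - (350 - q_F)/2) - 70q_F = (234 - (1/2)q_F)q_F - 70q_F.
Leader FOC: 164 - q_F = 0, so q_F = 164.
Then q_D = (350 - 164)/2 = 93.

164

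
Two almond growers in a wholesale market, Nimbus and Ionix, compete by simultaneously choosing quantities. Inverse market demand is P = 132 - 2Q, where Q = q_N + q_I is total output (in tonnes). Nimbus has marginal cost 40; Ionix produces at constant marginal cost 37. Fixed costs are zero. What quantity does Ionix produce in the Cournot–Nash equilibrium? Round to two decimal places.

16.33

Nimbus's profit: π_N = (132 - 2Q)q_N - (40q_N). Setting ∂π_N/∂q_N = 0: 92 - 4q_N - 2(q_I) = 0.
Ionix's profit: π_I = (132 - 2Q)q_I - (37q_I). Setting ∂π_I/∂q_I = 0: 95 - 4q_I - 2(q_N) = 0.
Best responses: q_N = (92 - 2q_I)/4, q_I = (95 - 2q_N)/4.
Solving the pair: q_N = 89/6, q_I = 49/3.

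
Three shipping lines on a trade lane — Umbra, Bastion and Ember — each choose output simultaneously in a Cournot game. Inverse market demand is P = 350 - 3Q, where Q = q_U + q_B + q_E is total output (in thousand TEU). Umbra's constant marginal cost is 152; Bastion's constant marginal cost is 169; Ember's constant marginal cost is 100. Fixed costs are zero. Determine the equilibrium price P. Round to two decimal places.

192.75

Umbra's profit: π_U = (350 - 3Q)q_U - (152q_U). Setting ∂π_U/∂q_U = 0: 198 - 6q_U - 3(q_B + q_E) = 0.
Bastion's profit: π_B = (350 - 3Q)q_B - (169q_B). Setting ∂π_B/∂q_B = 0: 181 - 6q_B - 3(q_U + q_E) = 0.
Ember's profit: π_E = (350 - 3Q)q_E - (100q_E). Setting ∂π_E/∂q_E = 0: 250 - 6q_E - 3(q_U + q_B) = 0.
Adding the 3 first-order conditions: 629 − 12Q = 0, so Q = 629/12.
Back-substituting: q_U = (198 − 629/4)/3 = 163/12, q_B = (181 − 629/4)/3 = 95/12, q_E = (250 − 629/4)/3 = 371/12.
Total output Q = 629/12, so price P = 350 - 3·(629/12) = 771/4.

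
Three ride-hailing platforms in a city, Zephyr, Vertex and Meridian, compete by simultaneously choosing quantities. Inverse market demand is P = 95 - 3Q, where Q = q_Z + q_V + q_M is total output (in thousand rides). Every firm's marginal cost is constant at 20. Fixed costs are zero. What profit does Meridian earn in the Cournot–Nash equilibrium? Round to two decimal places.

117.19

A representative firm's profit is π_i = q_i(95 - 3Q) - 20q_i.
First-order condition (treating rivals' output as given): 75 - 6q_i - 3·Σ_{j≠i} q_j = 0.
By symmetry each firm produces the same amount; substituting Σ_{j≠i} q_j = 2q_i yields q_i = 75/12 = 25/4.
Price P = 95 - 3·(75/4) = 155/4.
Meridian's profit: (155/4 - 20)·(25/4) = 1875/16.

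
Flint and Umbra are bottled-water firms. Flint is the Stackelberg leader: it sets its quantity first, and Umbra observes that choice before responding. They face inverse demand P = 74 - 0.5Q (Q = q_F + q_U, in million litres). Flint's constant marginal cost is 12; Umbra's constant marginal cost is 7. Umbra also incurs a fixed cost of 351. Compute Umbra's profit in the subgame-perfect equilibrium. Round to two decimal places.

390.13

Solve by backward induction. Given q_F, the follower Umbra maximises π_U = (74 - (1/2)q_F - (1/2)q_U)q_U - 7q_U.
Setting the follower's marginal profit to zero, 67 - (1/2)q_F - q_U = 0, i.e. q_U = (67 - (1/2)q_F).
The leader anticipates this reaction. Substituting into P = 74 - 0.5Q gives P = 81/2 - (1/4)q_F, so π_F = (81/2 - (1/4)q_F)q_F - 12q_F.
The leader's first-order condition 57/2 - (1/2)q_F = 0 yields q_F = 57.
Then q_U = (67 - (1/2)·57) = 77/2.
Price P = 74 - (1/2)·(191/2) = 105/4.
Umbra's profit: (105/4 - 7)·(77/2) - 351 = 390.1250.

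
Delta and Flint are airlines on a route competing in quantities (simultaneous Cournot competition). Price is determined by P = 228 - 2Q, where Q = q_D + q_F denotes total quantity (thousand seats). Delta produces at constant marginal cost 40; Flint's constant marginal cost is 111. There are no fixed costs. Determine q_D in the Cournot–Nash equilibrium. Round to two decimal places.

43.17

Delta's profit: π_D = (228 - 2Q)q_D - (40q_D). Setting ∂π_D/∂q_D = 0: 188 - 4q_D - 2(q_F) = 0.
Flint's first-order condition: 117 - 4q_F - 2(q_D) = 0.
Rearranging gives the reaction functions q_D = (188 - 2q_F)/4 and q_F = (117 - 2q_D)/4.
Solving the pair: q_D = 259/6, q_F = 23/3.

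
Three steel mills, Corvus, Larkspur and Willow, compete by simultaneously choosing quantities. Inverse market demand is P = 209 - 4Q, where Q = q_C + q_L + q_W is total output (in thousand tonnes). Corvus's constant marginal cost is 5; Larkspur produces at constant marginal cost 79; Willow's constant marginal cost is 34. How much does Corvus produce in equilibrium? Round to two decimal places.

19.19

Corvus's profit: π_C = (209 - 4Q)q_C - (5q_C). Setting ∂π_C/∂q_C = 0: 204 - 8q_C - 4(q_L + q_W) = 0.
Larkspur's first-order condition: 130 - 8q_L - 4(q_C + q_W) = 0.
Willow's profit: π_W = (209 - 4Q)q_W - (34q_W). Setting ∂π_W/∂q_W = 0: 175 - 8q_W - 4(q_C + q_L) = 0.
Summing all 3 equations gives 509 − 16Q = 0, hence Q = 509/16.
Back-substituting: q_C = (204 − 509/4)/4 = 307/16, q_L = (130 − 509/4)/4 = 11/16, q_W = (175 − 509/4)/4 = 191/16.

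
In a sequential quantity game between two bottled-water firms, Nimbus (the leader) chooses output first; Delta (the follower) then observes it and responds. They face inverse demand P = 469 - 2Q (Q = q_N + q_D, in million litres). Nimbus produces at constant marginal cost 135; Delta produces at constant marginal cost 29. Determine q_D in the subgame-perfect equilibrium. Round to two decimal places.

Solve by backward induction. Given q_N, the follower Delta maximises π_D = (469 - 2q_N - 2q_D)q_D - 29q_D.
∂π_D/∂q_D = 440 - 2q_N - 4q_D = 0 gives the reaction function q_D = (440 - 2q_N)/4.
Nimbus substitutes q_D(q_N) into its own profit: π_N = q_N(469 - 2q_N - (440 - 2q_N)/2) - 135q_N = (249 - q_N)q_N - 135q_N.
Maximising: ∂π_N/∂q_N = 114 - 2q_N = 0, giving q_N = 57.
Then q_D = (440 - 2·57)/4 = 163/2.

81.50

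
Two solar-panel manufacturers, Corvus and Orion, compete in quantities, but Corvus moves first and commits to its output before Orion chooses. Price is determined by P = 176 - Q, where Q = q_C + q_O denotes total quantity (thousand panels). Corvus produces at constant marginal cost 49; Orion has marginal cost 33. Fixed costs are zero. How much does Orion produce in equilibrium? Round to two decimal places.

The follower Orion best-responds to any q_C: π_O = (176 - Q)q_O - 33q_O.
∂π_O/∂q_O = 143 - q_C - 2q_O = 0 gives the reaction function q_O = (143 - q_C)/2.
Corvus substitutes q_O(q_C) into its own profit: π_C = q_C(176 - q_C - (143 - q_C)/2) - 49q_C = (209/2 - (1/2)q_C)q_C - 49q_C.
The leader's first-order condition 111/2 - q_C = 0 yields q_C = 111/2.
Then q_O = (143 - 111/2)/2 = 175/4.

43.75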